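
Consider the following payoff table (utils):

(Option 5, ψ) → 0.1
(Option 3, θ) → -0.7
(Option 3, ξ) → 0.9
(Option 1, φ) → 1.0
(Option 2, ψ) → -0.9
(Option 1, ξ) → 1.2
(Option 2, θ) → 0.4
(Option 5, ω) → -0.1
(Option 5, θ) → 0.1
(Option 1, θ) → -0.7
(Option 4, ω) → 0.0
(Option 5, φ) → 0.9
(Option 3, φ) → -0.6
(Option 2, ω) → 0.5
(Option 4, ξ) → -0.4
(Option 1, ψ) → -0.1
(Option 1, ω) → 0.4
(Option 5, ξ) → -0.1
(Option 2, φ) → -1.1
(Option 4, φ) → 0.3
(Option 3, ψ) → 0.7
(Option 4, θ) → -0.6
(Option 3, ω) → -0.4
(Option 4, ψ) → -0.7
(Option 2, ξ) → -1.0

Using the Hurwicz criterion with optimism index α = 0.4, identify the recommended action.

Option 1: 0.4·1.2 + 0.6·(-0.7) = 0.06
Option 2: 0.4·0.5 + 0.6·(-1.1) = -0.46
Option 3: 0.4·0.9 + 0.6·(-0.7) = -0.06
Option 4: 0.4·0.3 + 0.6·(-0.7) = -0.3
Option 5: 0.4·0.9 + 0.6·(-0.1) = 0.3
Highest Hurwicz score = 0.3 → Option 5.

Option 5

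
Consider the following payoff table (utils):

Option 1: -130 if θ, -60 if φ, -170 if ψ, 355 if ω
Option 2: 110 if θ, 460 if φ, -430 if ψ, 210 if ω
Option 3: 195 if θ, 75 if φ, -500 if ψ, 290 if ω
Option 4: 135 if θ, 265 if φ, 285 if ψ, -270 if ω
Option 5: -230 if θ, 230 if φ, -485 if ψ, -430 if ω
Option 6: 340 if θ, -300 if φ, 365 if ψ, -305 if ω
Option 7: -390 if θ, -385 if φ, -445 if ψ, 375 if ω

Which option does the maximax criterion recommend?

Option 2

Row maxima: Option 1=355, Option 2=460, Option 3=290, Option 4=285, Option 5=230, Option 6=365, Option 7=375
Best best-case = 460 → Option 2.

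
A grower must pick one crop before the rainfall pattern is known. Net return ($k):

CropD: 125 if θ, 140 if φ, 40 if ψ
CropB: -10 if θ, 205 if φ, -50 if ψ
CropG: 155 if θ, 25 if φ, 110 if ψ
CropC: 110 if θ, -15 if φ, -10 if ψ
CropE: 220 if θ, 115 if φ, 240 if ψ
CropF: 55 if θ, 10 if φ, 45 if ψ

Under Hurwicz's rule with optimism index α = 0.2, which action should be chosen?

CropE

CropD: 0.2·140 + 0.8·40 = 60
CropB: 0.2·205 + 0.8·(-50) = 1
CropG: 0.2·155 + 0.8·25 = 51
CropC: 0.2·110 + 0.8·(-15) = 10
CropE: 0.2·240 + 0.8·115 = 140
CropF: 0.2·55 + 0.8·10 = 19
Highest Hurwicz score = 140 → CropE.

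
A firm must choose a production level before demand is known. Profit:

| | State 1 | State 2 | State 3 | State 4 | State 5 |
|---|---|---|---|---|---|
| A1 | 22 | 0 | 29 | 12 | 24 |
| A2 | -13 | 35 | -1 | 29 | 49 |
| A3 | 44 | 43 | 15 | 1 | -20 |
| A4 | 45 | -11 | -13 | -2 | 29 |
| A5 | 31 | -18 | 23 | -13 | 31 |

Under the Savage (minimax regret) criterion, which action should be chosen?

Column bests: State 1=45, State 2=43, State 3=29, State 4=29, State 5=49.
A1 regrets: 23, 43, 0, 17, 25 → max 43
A2 regrets: 58, 8, 30, 0, 0 → max 58
A3 regrets: 1, 0, 14, 28, 69 → max 69
A4 regrets: 0, 54, 42, 31, 20 → max 54
A5 regrets: 14, 61, 6, 42, 18 → max 61
Smallest max regret = 43 → A1.

A1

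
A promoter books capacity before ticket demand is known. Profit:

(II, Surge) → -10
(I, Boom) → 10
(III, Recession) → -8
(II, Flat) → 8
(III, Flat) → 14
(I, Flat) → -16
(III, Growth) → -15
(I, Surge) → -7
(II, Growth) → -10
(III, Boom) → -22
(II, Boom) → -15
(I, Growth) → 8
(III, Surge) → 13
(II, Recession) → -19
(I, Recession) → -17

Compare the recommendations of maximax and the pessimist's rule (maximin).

Row maxima: I=10, II=8, III=14
Best best-case = 14 → III.
Row minima: I=-17, II=-19, III=-22
Best worst-case = -17 → I.

maximax → III; maximin → I (disagree)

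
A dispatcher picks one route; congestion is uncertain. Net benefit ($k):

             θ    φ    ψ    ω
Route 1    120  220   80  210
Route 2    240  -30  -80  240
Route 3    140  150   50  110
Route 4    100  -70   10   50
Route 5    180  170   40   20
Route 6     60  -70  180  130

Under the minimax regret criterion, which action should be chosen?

Column bests: θ=240, φ=220, ψ=180, ω=240.
Route 1 regrets: 120, 0, 100, 30 → max 120
Route 2 regrets: 0, 250, 260, 0 → max 260
Route 3 regrets: 100, 70, 130, 130 → max 130
Route 4 regrets: 140, 290, 170, 190 → max 290
Route 5 regrets: 60, 50, 140, 220 → max 220
Route 6 regrets: 180, 290, 0, 110 → max 290
Smallest max regret = 120 → Route 1.

Route 1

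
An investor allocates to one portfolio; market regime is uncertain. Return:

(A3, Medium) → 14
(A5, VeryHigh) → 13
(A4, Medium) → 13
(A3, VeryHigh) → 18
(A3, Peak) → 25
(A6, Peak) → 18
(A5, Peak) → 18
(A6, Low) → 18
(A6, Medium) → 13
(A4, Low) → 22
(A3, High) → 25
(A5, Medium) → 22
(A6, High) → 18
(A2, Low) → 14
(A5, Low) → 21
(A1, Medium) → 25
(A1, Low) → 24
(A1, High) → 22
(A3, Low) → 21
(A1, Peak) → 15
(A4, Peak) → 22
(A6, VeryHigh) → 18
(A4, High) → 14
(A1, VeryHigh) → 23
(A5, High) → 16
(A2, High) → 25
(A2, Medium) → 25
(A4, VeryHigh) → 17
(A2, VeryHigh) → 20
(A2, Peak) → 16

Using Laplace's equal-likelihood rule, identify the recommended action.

A1

Row averages: A1=21.8, A2=20, A3=20.6, A4=17.6, A5=18, A6=17
Highest average = 21.8 → A1.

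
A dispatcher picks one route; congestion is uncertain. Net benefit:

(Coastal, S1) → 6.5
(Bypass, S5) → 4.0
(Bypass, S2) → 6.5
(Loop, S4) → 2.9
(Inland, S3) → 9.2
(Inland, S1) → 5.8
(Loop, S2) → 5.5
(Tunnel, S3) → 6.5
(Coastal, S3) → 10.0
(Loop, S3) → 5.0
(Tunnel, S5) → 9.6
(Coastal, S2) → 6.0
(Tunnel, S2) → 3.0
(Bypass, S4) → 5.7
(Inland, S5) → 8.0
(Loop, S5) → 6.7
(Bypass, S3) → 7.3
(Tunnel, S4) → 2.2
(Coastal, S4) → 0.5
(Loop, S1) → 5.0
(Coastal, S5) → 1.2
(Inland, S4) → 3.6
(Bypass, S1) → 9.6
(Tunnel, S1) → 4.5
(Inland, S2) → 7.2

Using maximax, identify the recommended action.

Coastal

Row maxima: Loop=6.7, Tunnel=9.6, Coastal=10.0, Bypass=9.6, Inland=9.2
Best best-case = 10.0 → Coastal.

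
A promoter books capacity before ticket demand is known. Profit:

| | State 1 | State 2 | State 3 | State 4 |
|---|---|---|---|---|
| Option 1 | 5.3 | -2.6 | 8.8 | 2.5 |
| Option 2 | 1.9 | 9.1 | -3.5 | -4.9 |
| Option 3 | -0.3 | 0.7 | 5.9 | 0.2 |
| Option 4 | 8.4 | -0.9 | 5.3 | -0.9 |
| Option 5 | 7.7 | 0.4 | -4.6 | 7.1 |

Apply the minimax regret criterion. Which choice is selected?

Option 3

Column bests: State 1=8.4, State 2=9.1, State 3=8.8, State 4=7.1.
Option 1 regrets: 3.1, 11.7, 0.0, 4.6 → max 11.7
Option 2 regrets: 6.5, 0.0, 12.3, 12.0 → max 12.3
Option 3 regrets: 8.7, 8.4, 2.9, 6.9 → max 8.7
Option 4 regrets: 0.0, 10.0, 3.5, 8.0 → max 10.0
Option 5 regrets: 0.7, 8.7, 13.4, 0.0 → max 13.4
Smallest max regret = 8.7 → Option 3.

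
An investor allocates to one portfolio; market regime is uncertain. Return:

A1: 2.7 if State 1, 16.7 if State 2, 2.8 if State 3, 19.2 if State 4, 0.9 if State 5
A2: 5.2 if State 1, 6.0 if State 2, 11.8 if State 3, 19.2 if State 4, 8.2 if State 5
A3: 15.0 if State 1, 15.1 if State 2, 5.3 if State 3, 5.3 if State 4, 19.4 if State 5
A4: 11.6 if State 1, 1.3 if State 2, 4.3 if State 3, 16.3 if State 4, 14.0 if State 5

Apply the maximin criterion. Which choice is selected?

Row minima: A1=0.9, A2=5.2, A3=5.3, A4=1.3
Best worst-case = 5.3 → A3.

A3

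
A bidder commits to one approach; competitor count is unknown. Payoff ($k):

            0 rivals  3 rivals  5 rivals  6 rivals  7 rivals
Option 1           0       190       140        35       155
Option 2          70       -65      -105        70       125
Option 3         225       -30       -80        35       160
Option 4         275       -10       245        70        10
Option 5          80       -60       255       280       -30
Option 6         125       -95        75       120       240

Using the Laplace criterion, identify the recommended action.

Row averages: Option 1=104, Option 2=19, Option 3=62, Option 4=118, Option 5=105, Option 6=93
Highest average = 118 → Option 4.

Option 4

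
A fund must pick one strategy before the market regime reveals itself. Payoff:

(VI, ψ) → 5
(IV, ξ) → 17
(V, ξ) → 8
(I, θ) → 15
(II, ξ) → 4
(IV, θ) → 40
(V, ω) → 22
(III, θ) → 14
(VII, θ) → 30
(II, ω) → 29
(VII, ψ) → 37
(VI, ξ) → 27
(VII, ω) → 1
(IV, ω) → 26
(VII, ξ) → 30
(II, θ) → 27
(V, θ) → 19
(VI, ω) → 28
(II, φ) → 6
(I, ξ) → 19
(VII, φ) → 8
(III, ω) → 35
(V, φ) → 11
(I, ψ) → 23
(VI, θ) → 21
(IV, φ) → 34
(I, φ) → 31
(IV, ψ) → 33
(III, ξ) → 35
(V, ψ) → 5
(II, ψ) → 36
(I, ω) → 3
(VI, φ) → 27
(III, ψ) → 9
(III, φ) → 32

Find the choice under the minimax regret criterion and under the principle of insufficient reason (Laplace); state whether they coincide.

Column bests: θ=40, φ=34, ψ=37, ω=35, ξ=35.
I regrets: 25, 3, 14, 32, 16 → max 32
II regrets: 13, 28, 1, 6, 31 → max 31
III regrets: 26, 2, 28, 0, 0 → max 28
IV regrets: 0, 0, 4, 9, 18 → max 18
V regrets: 21, 23, 32, 13, 27 → max 32
VI regrets: 19, 7, 32, 7, 8 → max 32
VII regrets: 10, 26, 0, 34, 5 → max 34
Smallest max regret = 18 → IV.
Row averages: I=18.2, II=20.4, III=25, IV=30, V=13, VI=21.6, VII=21.2
Highest average = 30 → IV.

minimax regret → IV; laplace → IV (agree)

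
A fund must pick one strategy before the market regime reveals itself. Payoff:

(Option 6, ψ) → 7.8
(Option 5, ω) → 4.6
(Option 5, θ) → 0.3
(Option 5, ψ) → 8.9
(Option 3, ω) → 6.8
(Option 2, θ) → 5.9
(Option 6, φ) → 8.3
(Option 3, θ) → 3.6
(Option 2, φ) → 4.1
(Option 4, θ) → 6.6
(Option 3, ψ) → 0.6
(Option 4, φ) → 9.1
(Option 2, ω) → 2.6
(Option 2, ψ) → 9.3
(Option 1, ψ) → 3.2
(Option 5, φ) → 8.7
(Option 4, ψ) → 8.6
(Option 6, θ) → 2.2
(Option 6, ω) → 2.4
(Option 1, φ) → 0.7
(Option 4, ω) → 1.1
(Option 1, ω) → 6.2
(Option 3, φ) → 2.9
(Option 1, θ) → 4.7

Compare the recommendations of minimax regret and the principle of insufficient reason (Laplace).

Column bests: θ=6.6, φ=9.1, ψ=9.3, ω=6.8.
Option 1 regrets: 1.9, 8.4, 6.1, 0.6 → max 8.4
Option 2 regrets: 0.7, 5.0, 0.0, 4.2 → max 5.0
Option 3 regrets: 3.0, 6.2, 8.7, 0.0 → max 8.7
Option 4 regrets: 0.0, 0.0, 0.7, 5.7 → max 5.7
Option 5 regrets: 6.3, 0.4, 0.4, 2.2 → max 6.3
Option 6 regrets: 4.4, 0.8, 1.5, 4.4 → max 4.4
Smallest max regret = 4.4 → Option 6.
Row averages: Option 1=3.7, Option 2=5.475, Option 3=3.475, Option 4=6.35, Option 5=5.625, Option 6=5.175
Highest average = 6.35 → Option 4.

minimax regret → Option 6; laplace → Option 4 (disagree)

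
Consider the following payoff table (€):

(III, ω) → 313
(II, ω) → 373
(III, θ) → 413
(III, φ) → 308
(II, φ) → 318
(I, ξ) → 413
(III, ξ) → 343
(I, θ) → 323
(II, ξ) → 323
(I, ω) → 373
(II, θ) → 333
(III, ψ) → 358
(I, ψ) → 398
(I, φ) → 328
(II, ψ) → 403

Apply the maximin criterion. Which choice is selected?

I

Row minima: I=323, II=318, III=308
Best worst-case = 323 → I.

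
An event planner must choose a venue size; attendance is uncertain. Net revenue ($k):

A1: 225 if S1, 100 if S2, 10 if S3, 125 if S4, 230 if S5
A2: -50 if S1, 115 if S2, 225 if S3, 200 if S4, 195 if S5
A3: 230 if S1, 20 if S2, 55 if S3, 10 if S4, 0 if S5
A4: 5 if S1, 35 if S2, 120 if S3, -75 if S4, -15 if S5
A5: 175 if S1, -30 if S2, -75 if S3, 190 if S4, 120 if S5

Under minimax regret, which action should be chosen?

A1

Column bests: S1=230, S2=115, S3=225, S4=200, S5=230.
A1 regrets: 5, 15, 215, 75, 0 → max 215
A2 regrets: 280, 0, 0, 0, 35 → max 280
A3 regrets: 0, 95, 170, 190, 230 → max 230
A4 regrets: 225, 80, 105, 275, 245 → max 275
A5 regrets: 55, 145, 300, 10, 110 → max 300
Smallest max regret = 215 → A1.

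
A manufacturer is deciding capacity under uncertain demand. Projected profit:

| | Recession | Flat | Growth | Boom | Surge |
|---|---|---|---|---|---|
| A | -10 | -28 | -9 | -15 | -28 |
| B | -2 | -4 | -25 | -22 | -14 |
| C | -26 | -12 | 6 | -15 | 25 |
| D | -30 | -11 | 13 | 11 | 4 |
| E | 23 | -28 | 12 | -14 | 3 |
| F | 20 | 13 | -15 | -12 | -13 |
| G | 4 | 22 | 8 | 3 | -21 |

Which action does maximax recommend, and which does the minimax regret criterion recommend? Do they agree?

maximax → C; minimax regret → F (disagree)

Row maxima: A=-9, B=-2, C=25, D=13, E=23, F=20, G=22
Best best-case = 25 → C.
Column bests: Recession=23, Flat=22, Growth=13, Boom=11, Surge=25.
A regrets: 33, 50, 22, 26, 53 → max 53
B regrets: 25, 26, 38, 33, 39 → max 39
C regrets: 49, 34, 7, 26, 0 → max 49
D regrets: 53, 33, 0, 0, 21 → max 53
E regrets: 0, 50, 1, 25, 22 → max 50
F regrets: 3, 9, 28, 23, 38 → max 38
G regrets: 19, 0, 5, 8, 46 → max 46
Smallest max regret = 38 → F.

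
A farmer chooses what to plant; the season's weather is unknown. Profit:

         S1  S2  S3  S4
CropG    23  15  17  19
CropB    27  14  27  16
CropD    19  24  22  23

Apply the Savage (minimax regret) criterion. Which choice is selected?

CropD

Column bests: S1=27, S2=24, S3=27, S4=23.
CropG regrets: 4, 9, 10, 4 → max 10
CropB regrets: 0, 10, 0, 7 → max 10
CropD regrets: 8, 0, 5, 0 → max 8
Smallest max regret = 8 → CropD.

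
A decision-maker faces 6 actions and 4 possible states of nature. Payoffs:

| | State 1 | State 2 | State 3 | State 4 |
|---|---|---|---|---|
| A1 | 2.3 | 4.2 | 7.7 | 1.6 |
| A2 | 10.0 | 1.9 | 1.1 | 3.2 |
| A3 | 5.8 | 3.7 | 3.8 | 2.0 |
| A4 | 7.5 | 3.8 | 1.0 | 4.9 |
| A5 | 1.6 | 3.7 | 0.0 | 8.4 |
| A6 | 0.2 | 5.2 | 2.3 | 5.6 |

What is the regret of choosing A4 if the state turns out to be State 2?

1.4

Best payoff under State 2 is 5.2.
Regret = 5.2 − 3.8 = 1.4.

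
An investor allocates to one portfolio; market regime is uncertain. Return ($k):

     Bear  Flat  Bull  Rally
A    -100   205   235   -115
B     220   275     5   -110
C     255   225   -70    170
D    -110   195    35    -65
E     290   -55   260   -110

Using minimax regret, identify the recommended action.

Column bests: Bear=290, Flat=275, Bull=260, Rally=170.
A regrets: 390, 70, 25, 285 → max 390
B regrets: 70, 0, 255, 280 → max 280
C regrets: 35, 50, 330, 0 → max 330
D regrets: 400, 80, 225, 235 → max 400
E regrets: 0, 330, 0, 280 → max 330
Smallest max regret = 280 → B.

B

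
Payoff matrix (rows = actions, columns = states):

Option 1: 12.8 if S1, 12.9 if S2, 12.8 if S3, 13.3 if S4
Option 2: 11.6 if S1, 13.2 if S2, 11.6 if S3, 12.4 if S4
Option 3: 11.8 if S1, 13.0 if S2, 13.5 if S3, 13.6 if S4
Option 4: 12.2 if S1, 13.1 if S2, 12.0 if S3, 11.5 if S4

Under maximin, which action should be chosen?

Row minima: Option 1=12.8, Option 2=11.6, Option 3=11.8, Option 4=11.5
Best worst-case = 12.8 → Option 1.

Option 1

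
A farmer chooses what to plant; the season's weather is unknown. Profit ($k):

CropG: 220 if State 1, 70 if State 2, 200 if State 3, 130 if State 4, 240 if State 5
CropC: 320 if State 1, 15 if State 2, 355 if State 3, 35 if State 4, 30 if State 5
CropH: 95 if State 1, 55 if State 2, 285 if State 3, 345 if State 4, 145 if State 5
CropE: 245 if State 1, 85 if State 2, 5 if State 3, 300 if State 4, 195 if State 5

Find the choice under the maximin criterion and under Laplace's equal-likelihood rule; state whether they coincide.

Row minima: CropG=70, CropC=15, CropH=55, CropE=5
Best worst-case = 70 → CropG.
Row averages: CropG=172, CropC=151, CropH=185, CropE=166
Highest average = 185 → CropH.

maximin → CropG; laplace → CropH (disagree)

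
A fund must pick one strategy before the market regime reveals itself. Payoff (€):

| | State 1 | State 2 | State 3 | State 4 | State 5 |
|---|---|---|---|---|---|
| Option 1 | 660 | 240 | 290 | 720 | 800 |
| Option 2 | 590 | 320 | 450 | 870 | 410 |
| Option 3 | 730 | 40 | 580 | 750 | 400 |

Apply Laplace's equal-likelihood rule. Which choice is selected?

Row averages: Option 1=542, Option 2=528, Option 3=500
Highest average = 542 → Option 1.

Option 1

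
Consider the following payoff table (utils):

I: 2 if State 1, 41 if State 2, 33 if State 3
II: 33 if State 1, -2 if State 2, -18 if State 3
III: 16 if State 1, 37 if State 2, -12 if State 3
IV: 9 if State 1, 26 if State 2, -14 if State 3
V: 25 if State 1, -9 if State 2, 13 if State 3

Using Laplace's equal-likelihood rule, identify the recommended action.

Row averages: I=76/3, II=13/3, III=41/3, IV=7, V=29/3
Highest average = 76/3 → I.

I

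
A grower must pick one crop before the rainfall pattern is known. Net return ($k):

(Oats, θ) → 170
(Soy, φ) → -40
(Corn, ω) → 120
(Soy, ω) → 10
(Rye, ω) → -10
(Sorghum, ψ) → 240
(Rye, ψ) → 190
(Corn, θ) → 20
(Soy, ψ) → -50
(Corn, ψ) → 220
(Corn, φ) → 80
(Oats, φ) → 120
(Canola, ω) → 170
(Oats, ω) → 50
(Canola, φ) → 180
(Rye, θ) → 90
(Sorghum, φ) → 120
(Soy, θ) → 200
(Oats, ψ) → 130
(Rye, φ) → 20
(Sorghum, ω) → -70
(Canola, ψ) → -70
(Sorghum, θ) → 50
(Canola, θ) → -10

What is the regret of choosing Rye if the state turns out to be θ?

110

Best payoff under θ is 200.
Regret = 200 − 90 = 110.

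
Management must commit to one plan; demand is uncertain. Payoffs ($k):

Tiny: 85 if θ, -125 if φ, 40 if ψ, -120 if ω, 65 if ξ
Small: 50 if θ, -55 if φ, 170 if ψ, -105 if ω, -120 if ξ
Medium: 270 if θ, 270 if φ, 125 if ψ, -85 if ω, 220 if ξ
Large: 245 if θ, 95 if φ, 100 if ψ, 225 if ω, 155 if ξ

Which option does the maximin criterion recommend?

Row minima: Tiny=-125, Small=-120, Medium=-85, Large=95
Best worst-case = 95 → Large.

Large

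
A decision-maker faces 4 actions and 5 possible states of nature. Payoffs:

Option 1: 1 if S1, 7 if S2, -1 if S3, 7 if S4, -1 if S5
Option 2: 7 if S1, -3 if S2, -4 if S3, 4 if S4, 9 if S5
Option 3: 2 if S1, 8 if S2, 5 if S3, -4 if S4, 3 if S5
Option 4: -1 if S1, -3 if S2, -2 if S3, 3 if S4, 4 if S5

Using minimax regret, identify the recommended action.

Column bests: S1=7, S2=8, S3=5, S4=7, S5=9.
Option 1 regrets: 6, 1, 6, 0, 10 → max 10
Option 2 regrets: 0, 11, 9, 3, 0 → max 11
Option 3 regrets: 5, 0, 0, 11, 6 → max 11
Option 4 regrets: 8, 11, 7, 4, 5 → max 11
Smallest max regret = 10 → Option 1.

Option 1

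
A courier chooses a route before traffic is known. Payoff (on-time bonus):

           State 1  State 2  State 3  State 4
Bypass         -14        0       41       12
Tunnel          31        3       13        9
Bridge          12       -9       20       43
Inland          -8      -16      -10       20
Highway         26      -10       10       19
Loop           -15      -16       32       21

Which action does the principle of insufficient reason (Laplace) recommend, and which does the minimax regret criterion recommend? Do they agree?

Row averages: Bypass=9.75, Tunnel=14, Bridge=16.5, Inland=-3.5, Highway=11.25, Loop=5.5
Highest average = 16.5 → Bridge.
Column bests: State 1=31, State 2=3, State 3=41, State 4=43.
Bypass regrets: 45, 3, 0, 31 → max 45
Tunnel regrets: 0, 0, 28, 34 → max 34
Bridge regrets: 19, 12, 21, 0 → max 21
Inland regrets: 39, 19, 51, 23 → max 51
Highway regrets: 5, 13, 31, 24 → max 31
Loop regrets: 46, 19, 9, 22 → max 46
Smallest max regret = 21 → Bridge.

laplace → Bridge; minimax regret → Bridge (agree)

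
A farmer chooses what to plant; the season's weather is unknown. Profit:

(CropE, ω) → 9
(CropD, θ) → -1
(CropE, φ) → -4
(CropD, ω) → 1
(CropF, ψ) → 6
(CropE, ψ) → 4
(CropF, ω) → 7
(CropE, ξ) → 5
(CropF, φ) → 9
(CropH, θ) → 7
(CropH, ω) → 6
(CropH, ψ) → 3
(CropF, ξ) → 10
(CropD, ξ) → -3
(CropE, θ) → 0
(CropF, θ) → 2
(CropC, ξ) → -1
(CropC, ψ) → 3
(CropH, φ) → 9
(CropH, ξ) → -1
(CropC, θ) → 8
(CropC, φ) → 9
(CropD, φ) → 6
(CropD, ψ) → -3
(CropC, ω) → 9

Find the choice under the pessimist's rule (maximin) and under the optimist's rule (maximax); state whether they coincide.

Row minima: CropE=-4, CropF=2, CropC=-1, CropD=-3, CropH=-1
Best worst-case = 2 → CropF.
Row maxima: CropE=9, CropF=10, CropC=9, CropD=6, CropH=9
Best best-case = 10 → CropF.

maximin → CropF; maximax → CropF (agree)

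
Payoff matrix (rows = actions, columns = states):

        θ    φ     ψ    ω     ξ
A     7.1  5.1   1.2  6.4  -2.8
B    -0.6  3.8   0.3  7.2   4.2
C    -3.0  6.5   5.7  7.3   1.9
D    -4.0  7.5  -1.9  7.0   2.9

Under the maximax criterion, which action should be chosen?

D

Row maxima: A=7.1, B=7.2, C=7.3, D=7.5
Best best-case = 7.5 → D.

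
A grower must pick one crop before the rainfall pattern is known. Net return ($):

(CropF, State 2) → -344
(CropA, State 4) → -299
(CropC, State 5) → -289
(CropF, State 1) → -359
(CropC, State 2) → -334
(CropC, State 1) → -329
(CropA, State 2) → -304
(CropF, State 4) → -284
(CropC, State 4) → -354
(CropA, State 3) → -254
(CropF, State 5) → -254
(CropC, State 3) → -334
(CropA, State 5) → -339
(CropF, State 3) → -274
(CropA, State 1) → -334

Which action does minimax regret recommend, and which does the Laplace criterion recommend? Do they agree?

Column bests: State 1=-329, State 2=-304, State 3=-254, State 4=-284, State 5=-254.
CropC regrets: 0, 30, 80, 70, 35 → max 80
CropA regrets: 5, 0, 0, 15, 85 → max 85
CropF regrets: 30, 40, 20, 0, 0 → max 40
Smallest max regret = 40 → CropF.
Row averages: CropC=-328, CropA=-306, CropF=-303
Highest average = -303 → CropF.

minimax regret → CropF; laplace → CropF (agree)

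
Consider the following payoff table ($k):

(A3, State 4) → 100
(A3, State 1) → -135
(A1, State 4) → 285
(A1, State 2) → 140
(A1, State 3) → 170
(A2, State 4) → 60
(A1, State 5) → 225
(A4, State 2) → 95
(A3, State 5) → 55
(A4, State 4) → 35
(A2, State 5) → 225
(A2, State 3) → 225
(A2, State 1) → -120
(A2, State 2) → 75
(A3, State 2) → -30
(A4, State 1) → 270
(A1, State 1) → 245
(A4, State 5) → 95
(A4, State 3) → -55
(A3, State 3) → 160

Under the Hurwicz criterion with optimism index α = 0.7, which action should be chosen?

A1: 0.7·285 + 0.3·140 = 241.5
A2: 0.7·225 + 0.3·(-120) = 121.5
A3: 0.7·160 + 0.3·(-135) = 71.5
A4: 0.7·270 + 0.3·(-55) = 172.5
Highest Hurwicz score = 241.5 → A1.

A1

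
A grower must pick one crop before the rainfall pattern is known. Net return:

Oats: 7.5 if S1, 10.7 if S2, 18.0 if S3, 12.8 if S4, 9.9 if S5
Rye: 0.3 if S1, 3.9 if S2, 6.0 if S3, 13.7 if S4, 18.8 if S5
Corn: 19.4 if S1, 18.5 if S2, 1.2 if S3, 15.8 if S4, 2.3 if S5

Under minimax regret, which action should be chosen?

Oats

Column bests: S1=19.4, S2=18.5, S3=18.0, S4=15.8, S5=18.8.
Oats regrets: 11.9, 7.8, 0.0, 3.0, 8.9 → max 11.9
Rye regrets: 19.1, 14.6, 12.0, 2.1, 0.0 → max 19.1
Corn regrets: 0.0, 0.0, 16.8, 0.0, 16.5 → max 16.8
Smallest max regret = 11.9 → Oats.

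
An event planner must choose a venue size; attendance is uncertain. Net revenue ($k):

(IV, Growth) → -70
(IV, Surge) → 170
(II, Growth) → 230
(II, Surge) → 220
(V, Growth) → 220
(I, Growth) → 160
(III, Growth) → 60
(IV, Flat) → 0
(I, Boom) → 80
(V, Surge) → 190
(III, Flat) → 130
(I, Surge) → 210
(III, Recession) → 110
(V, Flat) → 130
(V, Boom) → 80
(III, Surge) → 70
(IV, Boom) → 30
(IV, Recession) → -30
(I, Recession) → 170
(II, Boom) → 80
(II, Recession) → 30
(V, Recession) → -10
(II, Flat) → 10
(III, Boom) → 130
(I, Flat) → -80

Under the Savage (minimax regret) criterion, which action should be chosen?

Column bests: Recession=170, Flat=130, Growth=230, Boom=130, Surge=220.
I regrets: 0, 210, 70, 50, 10 → max 210
II regrets: 140, 120, 0, 50, 0 → max 140
III regrets: 60, 0, 170, 0, 150 → max 170
IV regrets: 200, 130, 300, 100, 50 → max 300
V regrets: 180, 0, 10, 50, 30 → max 180
Smallest max regret = 140 → II.

II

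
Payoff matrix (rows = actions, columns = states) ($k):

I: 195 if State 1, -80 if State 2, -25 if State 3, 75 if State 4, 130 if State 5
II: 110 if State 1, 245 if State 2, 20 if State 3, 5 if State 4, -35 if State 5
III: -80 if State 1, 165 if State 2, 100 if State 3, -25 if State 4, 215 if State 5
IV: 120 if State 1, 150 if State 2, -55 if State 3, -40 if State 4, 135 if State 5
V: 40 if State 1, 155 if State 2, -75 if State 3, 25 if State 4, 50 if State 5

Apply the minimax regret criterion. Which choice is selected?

IV

Column bests: State 1=195, State 2=245, State 3=100, State 4=75, State 5=215.
I regrets: 0, 325, 125, 0, 85 → max 325
II regrets: 85, 0, 80, 70, 250 → max 250
III regrets: 275, 80, 0, 100, 0 → max 275
IV regrets: 75, 95, 155, 115, 80 → max 155
V regrets: 155, 90, 175, 50, 165 → max 175
Smallest max regret = 155 → IV.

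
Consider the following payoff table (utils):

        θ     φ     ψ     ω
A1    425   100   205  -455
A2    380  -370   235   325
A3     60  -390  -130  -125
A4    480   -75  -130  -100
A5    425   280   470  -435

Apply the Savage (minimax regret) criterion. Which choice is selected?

Column bests: θ=480, φ=280, ψ=470, ω=325.
A1 regrets: 55, 180, 265, 780 → max 780
A2 regrets: 100, 650, 235, 0 → max 650
A3 regrets: 420, 670, 600, 450 → max 670
A4 regrets: 0, 355, 600, 425 → max 600
A5 regrets: 55, 0, 0, 760 → max 760
Smallest max regret = 600 → A4.

A4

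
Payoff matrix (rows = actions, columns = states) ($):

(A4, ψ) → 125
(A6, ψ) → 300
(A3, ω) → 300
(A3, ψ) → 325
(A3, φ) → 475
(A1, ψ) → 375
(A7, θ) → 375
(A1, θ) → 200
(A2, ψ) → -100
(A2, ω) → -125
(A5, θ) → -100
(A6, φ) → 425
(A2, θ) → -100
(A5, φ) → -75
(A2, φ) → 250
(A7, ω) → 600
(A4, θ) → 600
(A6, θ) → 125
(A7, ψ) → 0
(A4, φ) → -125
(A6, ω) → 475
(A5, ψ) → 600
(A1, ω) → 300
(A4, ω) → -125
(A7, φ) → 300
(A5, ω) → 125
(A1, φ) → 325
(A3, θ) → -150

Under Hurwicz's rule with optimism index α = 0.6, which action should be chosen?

A7

A1: 0.6·375 + 0.4·200 = 305
A2: 0.6·250 + 0.4·(-125) = 100
A3: 0.6·475 + 0.4·(-150) = 225
A4: 0.6·600 + 0.4·(-125) = 310
A5: 0.6·600 + 0.4·(-100) = 320
A6: 0.6·475 + 0.4·125 = 335
A7: 0.6·600 + 0.4·0 = 360
Highest Hurwicz score = 360 → A7.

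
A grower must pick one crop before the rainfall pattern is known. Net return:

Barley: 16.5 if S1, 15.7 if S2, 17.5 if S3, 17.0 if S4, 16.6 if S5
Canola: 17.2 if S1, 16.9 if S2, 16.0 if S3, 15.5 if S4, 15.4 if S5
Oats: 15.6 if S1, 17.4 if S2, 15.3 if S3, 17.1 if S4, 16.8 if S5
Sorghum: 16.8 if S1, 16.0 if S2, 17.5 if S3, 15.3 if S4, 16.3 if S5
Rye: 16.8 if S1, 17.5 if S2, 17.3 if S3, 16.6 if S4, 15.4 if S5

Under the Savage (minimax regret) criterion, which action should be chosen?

Column bests: S1=17.2, S2=17.5, S3=17.5, S4=17.1, S5=16.8.
Barley regrets: 0.7, 1.8, 0.0, 0.1, 0.2 → max 1.8
Canola regrets: 0.0, 0.6, 1.5, 1.6, 1.4 → max 1.6
Oats regrets: 1.6, 0.1, 2.2, 0.0, 0.0 → max 2.2
Sorghum regrets: 0.4, 1.5, 0.0, 1.8, 0.5 → max 1.8
Rye regrets: 0.4, 0.0, 0.2, 0.5, 1.4 → max 1.4
Smallest max regret = 1.4 → Rye.

Rye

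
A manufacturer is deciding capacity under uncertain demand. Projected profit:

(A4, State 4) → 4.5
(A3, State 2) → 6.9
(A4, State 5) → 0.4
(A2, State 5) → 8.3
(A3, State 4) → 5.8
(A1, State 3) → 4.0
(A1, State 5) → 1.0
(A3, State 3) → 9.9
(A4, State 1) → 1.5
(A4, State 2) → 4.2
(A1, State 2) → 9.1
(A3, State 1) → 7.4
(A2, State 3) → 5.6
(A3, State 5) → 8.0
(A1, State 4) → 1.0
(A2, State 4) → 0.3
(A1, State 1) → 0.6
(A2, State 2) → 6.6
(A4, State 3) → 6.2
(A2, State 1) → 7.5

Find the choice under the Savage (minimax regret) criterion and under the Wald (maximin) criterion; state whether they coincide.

Column bests: State 1=7.5, State 2=9.1, State 3=9.9, State 4=5.8, State 5=8.3.
A1 regrets: 6.9, 0.0, 5.9, 4.8, 7.3 → max 7.3
A2 regrets: 0.0, 2.5, 4.3, 5.5, 0.0 → max 5.5
A3 regrets: 0.1, 2.2, 0.0, 0.0, 0.3 → max 2.2
A4 regrets: 6.0, 4.9, 3.7, 1.3, 7.9 → max 7.9
Smallest max regret = 2.2 → A3.
Row minima: A1=0.6, A2=0.3, A3=5.8, A4=0.4
Best worst-case = 5.8 → A3.

minimax regret → A3; maximin → A3 (agree)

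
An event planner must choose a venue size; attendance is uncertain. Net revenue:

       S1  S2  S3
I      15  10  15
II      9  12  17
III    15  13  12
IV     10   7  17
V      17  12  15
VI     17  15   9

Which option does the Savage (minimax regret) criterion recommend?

Column bests: S1=17, S2=15, S3=17.
I regrets: 2, 5, 2 → max 5
II regrets: 8, 3, 0 → max 8
III regrets: 2, 2, 5 → max 5
IV regrets: 7, 8, 0 → max 8
V regrets: 0, 3, 2 → max 3
VI regrets: 0, 0, 8 → max 8
Smallest max regret = 3 → V.

V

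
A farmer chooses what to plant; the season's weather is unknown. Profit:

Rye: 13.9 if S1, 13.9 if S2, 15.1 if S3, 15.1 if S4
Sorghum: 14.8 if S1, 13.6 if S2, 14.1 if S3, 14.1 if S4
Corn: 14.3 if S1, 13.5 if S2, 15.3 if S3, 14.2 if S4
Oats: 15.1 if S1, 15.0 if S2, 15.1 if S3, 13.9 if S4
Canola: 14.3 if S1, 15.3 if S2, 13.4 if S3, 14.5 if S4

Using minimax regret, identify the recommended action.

Oats

Column bests: S1=15.1, S2=15.3, S3=15.3, S4=15.1.
Rye regrets: 1.2, 1.4, 0.2, 0.0 → max 1.4
Sorghum regrets: 0.3, 1.7, 1.2, 1.0 → max 1.7
Corn regrets: 0.8, 1.8, 0.0, 0.9 → max 1.8
Oats regrets: 0.0, 0.3, 0.2, 1.2 → max 1.2
Canola regrets: 0.8, 0.0, 1.9, 0.6 → max 1.9
Smallest max regret = 1.2 → Oats.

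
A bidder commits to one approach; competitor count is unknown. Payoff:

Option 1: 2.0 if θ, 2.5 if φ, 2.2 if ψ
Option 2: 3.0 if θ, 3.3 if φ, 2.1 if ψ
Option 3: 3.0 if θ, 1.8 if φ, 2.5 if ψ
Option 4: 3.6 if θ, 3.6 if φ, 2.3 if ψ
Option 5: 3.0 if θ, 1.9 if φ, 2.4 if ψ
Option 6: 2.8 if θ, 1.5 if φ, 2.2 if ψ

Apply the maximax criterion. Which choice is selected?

Option 4

Row maxima: Option 1=2.5, Option 2=3.3, Option 3=3.0, Option 4=3.6, Option 5=3.0, Option 6=2.8
Best best-case = 3.6 → Option 4.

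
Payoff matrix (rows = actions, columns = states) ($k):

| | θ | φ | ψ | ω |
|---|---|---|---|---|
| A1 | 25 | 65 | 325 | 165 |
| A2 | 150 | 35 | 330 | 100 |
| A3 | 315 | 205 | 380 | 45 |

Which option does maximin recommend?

A3

Row minima: A1=25, A2=35, A3=45
Best worst-case = 45 → A3.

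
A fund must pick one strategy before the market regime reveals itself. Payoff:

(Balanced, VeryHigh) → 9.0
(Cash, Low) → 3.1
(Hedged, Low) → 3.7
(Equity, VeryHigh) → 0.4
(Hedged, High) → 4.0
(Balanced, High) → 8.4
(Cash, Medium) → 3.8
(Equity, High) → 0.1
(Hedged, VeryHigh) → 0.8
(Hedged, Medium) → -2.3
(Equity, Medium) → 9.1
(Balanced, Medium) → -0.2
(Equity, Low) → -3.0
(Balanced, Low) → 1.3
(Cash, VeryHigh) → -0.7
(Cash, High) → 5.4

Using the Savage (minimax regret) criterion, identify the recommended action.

Column bests: Low=3.7, Medium=9.1, High=8.4, VeryHigh=9.0.
Hedged regrets: 0.0, 11.4, 4.4, 8.2 → max 11.4
Cash regrets: 0.6, 5.3, 3.0, 9.7 → max 9.7
Balanced regrets: 2.4, 9.3, 0.0, 0.0 → max 9.3
Equity regrets: 6.7, 0.0, 8.3, 8.6 → max 8.6
Smallest max regret = 8.6 → Equity.

Equity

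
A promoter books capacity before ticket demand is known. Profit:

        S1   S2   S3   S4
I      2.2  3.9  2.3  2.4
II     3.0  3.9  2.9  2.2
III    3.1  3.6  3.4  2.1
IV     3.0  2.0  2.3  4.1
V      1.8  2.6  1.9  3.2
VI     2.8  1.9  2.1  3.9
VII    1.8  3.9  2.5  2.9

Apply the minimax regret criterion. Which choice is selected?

Column bests: S1=3.1, S2=3.9, S3=3.4, S4=4.1.
I regrets: 0.9, 0.0, 1.1, 1.7 → max 1.7
II regrets: 0.1, 0.0, 0.5, 1.9 → max 1.9
III regrets: 0.0, 0.3, 0.0, 2.0 → max 2.0
IV regrets: 0.1, 1.9, 1.1, 0.0 → max 1.9
V regrets: 1.3, 1.3, 1.5, 0.9 → max 1.5
VI regrets: 0.3, 2.0, 1.3, 0.2 → max 2.0
VII regrets: 1.3, 0.0, 0.9, 1.2 → max 1.3
Smallest max regret = 1.3 → VII.

VII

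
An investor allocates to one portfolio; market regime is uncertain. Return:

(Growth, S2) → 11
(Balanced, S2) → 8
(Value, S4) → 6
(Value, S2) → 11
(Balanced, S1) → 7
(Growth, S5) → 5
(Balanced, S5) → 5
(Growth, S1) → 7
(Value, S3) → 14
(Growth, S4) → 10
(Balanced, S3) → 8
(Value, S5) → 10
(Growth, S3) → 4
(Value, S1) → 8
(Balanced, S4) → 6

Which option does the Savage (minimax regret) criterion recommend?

Value

Column bests: S1=8, S2=11, S3=14, S4=10, S5=10.
Balanced regrets: 1, 3, 6, 4, 5 → max 6
Growth regrets: 1, 0, 10, 0, 5 → max 10
Value regrets: 0, 0, 0, 4, 0 → max 4
Smallest max regret = 4 → Value.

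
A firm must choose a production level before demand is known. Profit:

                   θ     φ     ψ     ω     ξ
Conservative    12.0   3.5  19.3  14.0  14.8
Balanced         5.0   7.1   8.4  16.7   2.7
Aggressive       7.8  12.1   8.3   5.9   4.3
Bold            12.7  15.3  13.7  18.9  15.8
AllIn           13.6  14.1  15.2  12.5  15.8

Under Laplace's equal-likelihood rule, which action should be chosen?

Bold

Row averages: Conservative=12.72, Balanced=7.98, Aggressive=7.68, Bold=15.28, AllIn=14.24
Highest average = 15.28 → Bold.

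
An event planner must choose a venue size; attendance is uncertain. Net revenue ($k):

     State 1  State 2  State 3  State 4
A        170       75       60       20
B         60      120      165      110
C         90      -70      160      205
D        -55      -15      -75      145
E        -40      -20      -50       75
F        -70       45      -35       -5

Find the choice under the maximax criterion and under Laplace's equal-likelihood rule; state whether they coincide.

Row maxima: A=170, B=165, C=205, D=145, E=75, F=45
Best best-case = 205 → C.
Row averages: A=81.25, B=113.75, C=96.25, D=0, E=-8.75, F=-16.25
Highest average = 113.75 → B.

maximax → C; laplace → B (disagree)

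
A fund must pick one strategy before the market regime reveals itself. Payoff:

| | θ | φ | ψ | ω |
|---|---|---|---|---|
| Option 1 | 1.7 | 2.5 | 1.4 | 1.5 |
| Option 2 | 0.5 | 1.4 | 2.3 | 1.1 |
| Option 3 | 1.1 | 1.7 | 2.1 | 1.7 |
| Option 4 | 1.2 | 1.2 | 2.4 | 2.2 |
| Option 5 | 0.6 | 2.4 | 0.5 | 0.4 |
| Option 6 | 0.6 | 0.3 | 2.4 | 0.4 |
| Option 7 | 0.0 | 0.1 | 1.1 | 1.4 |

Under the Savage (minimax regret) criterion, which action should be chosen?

Column bests: θ=1.7, φ=2.5, ψ=2.4, ω=2.2.
Option 1 regrets: 0.0, 0.0, 1.0, 0.7 → max 1.0
Option 2 regrets: 1.2, 1.1, 0.1, 1.1 → max 1.2
Option 3 regrets: 0.6, 0.8, 0.3, 0.5 → max 0.8
Option 4 regrets: 0.5, 1.3, 0.0, 0.0 → max 1.3
Option 5 regrets: 1.1, 0.1, 1.9, 1.8 → max 1.9
Option 6 regrets: 1.1, 2.2, 0.0, 1.8 → max 2.2
Option 7 regrets: 1.7, 2.4, 1.3, 0.8 → max 2.4
Smallest max regret = 0.8 → Option 3.

Option 3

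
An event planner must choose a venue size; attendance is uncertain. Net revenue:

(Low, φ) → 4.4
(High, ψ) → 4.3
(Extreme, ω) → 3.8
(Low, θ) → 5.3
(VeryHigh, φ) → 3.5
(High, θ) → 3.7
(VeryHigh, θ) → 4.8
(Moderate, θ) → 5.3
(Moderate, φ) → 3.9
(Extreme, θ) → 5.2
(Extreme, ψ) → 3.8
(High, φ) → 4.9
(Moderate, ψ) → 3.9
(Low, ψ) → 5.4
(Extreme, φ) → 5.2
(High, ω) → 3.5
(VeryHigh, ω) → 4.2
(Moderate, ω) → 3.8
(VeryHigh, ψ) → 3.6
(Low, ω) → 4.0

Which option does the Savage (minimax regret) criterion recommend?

Column bests: θ=5.3, φ=5.2, ψ=5.4, ω=4.2.
Low regrets: 0.0, 0.8, 0.0, 0.2 → max 0.8
Moderate regrets: 0.0, 1.3, 1.5, 0.4 → max 1.5
High regrets: 1.6, 0.3, 1.1, 0.7 → max 1.6
VeryHigh regrets: 0.5, 1.7, 1.8, 0.0 → max 1.8
Extreme regrets: 0.1, 0.0, 1.6, 0.4 → max 1.6
Smallest max regret = 0.8 → Low.

Low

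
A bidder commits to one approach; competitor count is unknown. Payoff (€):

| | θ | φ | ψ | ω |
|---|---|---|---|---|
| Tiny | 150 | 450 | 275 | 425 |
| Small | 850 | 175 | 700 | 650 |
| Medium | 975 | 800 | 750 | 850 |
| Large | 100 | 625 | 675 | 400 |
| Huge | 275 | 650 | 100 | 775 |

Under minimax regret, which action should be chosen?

Medium

Column bests: θ=975, φ=800, ψ=750, ω=850.
Tiny regrets: 825, 350, 475, 425 → max 825
Small regrets: 125, 625, 50, 200 → max 625
Medium regrets: 0, 0, 0, 0 → max 0
Large regrets: 875, 175, 75, 450 → max 875
Huge regrets: 700, 150, 650, 75 → max 700
Smallest max regret = 0 → Medium.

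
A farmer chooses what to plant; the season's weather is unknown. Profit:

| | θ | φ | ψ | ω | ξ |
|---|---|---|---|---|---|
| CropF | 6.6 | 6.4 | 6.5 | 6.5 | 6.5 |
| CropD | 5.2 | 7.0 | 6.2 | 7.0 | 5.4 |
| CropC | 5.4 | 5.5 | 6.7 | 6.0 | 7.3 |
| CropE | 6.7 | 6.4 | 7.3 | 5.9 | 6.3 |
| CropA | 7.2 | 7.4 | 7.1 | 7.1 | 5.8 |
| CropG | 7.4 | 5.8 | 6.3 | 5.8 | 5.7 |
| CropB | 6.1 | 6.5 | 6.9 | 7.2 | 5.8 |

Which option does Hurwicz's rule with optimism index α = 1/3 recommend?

CropF: 1/3·6.6 + 2/3·6.4 = 97/15
CropD: 1/3·7.0 + 2/3·5.2 = 5.8
CropC: 1/3·7.3 + 2/3·5.4 = 181/30
CropE: 1/3·7.3 + 2/3·5.9 = 191/30
CropA: 1/3·7.4 + 2/3·5.8 = 19/3
CropG: 1/3·7.4 + 2/3·5.7 = 94/15
CropB: 1/3·7.2 + 2/3·5.8 = 94/15
Highest Hurwicz score = 97/15 → CropF.

CropF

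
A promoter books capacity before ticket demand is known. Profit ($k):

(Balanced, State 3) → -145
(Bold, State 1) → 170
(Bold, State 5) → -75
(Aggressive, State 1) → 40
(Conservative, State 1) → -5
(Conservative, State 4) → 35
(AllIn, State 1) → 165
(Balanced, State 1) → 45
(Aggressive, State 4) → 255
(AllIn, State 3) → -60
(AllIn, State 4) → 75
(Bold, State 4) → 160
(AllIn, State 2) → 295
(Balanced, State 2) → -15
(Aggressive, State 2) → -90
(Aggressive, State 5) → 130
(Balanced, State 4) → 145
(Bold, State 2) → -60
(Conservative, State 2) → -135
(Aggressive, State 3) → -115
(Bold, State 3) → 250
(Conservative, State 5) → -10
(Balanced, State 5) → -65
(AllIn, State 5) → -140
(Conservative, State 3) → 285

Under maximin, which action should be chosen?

Row minima: Conservative=-135, Balanced=-145, Aggressive=-115, Bold=-75, AllIn=-140
Best worst-case = -75 → Bold.

Bold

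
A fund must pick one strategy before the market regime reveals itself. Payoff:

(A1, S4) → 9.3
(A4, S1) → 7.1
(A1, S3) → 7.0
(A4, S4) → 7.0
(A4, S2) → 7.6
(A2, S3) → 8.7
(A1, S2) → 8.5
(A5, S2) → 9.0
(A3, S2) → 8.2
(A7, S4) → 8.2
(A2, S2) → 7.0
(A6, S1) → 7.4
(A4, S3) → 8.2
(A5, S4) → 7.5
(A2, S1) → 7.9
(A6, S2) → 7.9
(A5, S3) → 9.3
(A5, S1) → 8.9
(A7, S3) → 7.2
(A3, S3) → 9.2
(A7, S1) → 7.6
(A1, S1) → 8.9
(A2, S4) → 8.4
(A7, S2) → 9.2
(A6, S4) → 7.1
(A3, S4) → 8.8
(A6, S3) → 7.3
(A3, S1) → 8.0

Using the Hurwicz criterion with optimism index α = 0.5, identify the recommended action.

A3

A1: 0.5·9.3 + 0.5·7.0 = 8.15
A2: 0.5·8.7 + 0.5·7.0 = 7.85
A3: 0.5·9.2 + 0.5·8.0 = 8.6
A4: 0.5·8.2 + 0.5·7.0 = 7.6
A5: 0.5·9.3 + 0.5·7.5 = 8.4
A6: 0.5·7.9 + 0.5·7.1 = 7.5
A7: 0.5·9.2 + 0.5·7.2 = 8.2
Highest Hurwicz score = 8.6 → A3.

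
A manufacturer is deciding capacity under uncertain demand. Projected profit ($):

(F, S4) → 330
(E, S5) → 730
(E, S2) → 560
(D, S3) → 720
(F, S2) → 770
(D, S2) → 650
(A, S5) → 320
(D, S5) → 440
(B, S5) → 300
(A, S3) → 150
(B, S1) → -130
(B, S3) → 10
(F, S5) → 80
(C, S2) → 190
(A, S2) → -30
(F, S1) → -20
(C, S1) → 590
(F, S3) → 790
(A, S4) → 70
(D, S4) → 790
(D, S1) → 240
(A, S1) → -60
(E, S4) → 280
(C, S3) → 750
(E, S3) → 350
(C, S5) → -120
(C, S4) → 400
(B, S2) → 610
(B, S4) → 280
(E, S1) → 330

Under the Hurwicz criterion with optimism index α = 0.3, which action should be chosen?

A: 0.3·320 + 0.7·(-60) = 54
B: 0.3·610 + 0.7·(-130) = 92
C: 0.3·750 + 0.7·(-120) = 141
D: 0.3·790 + 0.7·240 = 405
E: 0.3·730 + 0.7·280 = 415
F: 0.3·790 + 0.7·(-20) = 223
Highest Hurwicz score = 415 → E.

E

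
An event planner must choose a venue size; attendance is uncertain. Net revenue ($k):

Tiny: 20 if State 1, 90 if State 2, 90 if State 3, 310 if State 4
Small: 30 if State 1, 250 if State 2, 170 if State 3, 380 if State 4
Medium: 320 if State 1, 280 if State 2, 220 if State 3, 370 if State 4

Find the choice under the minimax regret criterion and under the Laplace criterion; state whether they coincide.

Column bests: State 1=320, State 2=280, State 3=220, State 4=380.
Tiny regrets: 300, 190, 130, 70 → max 300
Small regrets: 290, 30, 50, 0 → max 290
Medium regrets: 0, 0, 0, 10 → max 10
Smallest max regret = 10 → Medium.
Row averages: Tiny=127.5, Small=207.5, Medium=297.5
Highest average = 297.5 → Medium.

minimax regret → Medium; laplace → Medium (agree)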